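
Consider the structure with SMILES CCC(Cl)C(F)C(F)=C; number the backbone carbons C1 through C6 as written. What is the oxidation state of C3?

0

C3 has one bond to C (0), one bond to C (0), one bond to H (-1), one bond to Cl (+1).
Oxidation state = 0 + 0 − 1 + 1 = 0.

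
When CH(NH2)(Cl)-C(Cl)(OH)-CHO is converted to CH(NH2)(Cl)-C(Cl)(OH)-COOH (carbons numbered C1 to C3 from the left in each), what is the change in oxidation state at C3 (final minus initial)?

Before: C3 has 1 bond to C, 1 bond to H, 2 bonds to O → oxidation state +1.
After: C3 has 1 bond to C, 3 bonds to O → oxidation state +3.
Δ = +3 − (+1) = +2, so this is an oxidation at C3.

+2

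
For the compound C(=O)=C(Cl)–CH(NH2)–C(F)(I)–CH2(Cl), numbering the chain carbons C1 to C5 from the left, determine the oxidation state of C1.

C1 has a double bond to C (2×0 = 0), a double bond to O (2×+1 = +2).
Oxidation state = 0 + 2 = +2.

+2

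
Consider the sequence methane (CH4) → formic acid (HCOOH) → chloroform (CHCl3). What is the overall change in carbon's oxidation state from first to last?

+6

Carbon oxidation states along the series — methane: -4, formic acid: +2, chloroform: +2.
Net change = +2 − (-4) = +6.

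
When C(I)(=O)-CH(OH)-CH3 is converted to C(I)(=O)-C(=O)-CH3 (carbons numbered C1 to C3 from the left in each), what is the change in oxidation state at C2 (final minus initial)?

Before: C2 has 2 bonds to C, 1 bond to H, 1 bond to O → oxidation state 0.
After: C2 has 2 bonds to C, 2 bonds to O → oxidation state +2.
Δ = +2 − (0) = +2, so this is an oxidation at C2.

+2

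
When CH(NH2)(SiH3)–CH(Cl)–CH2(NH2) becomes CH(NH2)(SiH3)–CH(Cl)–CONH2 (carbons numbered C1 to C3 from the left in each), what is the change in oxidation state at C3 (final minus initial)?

Before: C3 has 1 bond to C, 2 bonds to H, 1 bond to N → oxidation state -1.
After: C3 has 1 bond to C, 2 bonds to O, 1 bond to N → oxidation state +3.
Δ = +3 − (-1) = +4, so this is an oxidation at C3.

+4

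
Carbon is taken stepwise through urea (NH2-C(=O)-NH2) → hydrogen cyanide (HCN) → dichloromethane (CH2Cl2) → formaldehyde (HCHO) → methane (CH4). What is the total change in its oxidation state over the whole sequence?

Carbon oxidation states along the series — urea: +4, hydrogen cyanide: +2, dichloromethane: 0, formaldehyde: 0, methane: -4.
Net change = -4 − (+4) = -8.

-8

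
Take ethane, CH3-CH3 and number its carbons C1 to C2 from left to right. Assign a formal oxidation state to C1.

-3

Count +1 for every bond to an atom more electronegative than carbon and −1 for every bond to one less electronegative; C–C bonds are 0.
C1 has one bond to H (-1), one bond to H (-1), one bond to H (-1), one bond to C (0).
Oxidation state = -1 − 1 − 1 + 0 = -3.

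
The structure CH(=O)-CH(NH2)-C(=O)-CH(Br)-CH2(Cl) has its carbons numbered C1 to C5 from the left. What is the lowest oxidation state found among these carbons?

-1

Bonds to more-electronegative neighbours contribute +1 each, bonds to H or metals contribute −1 each, and C–C bonds contribute 0. Tallying each carbon:
C1: 1C, 1H, 2O → 0 − 1 + 2 = +1
C2: 2C, 1H, 1N → 0 − 1 + 1 = 0
C3: 2C, 2O → 0 + 2 = +2
C4: 2C, 1H, 1Br → 0 − 1 + 1 = 0
C5: 1C, 2H, 1Cl → 0 − 2 + 1 = -1
The lowest value is -1.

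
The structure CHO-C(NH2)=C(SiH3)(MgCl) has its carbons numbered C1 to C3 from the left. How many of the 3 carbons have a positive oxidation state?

2

Tallying each carbon's bonds:
C1: 1C, 1H, 2O → 0 − 1 + 2 = +1
C2: 3C, 1N → 0 + 1 = +1
C3: 2C, 1Mg, 1Si → 0 − 1 − 1 = -2
2 carbons (C1, C2) meet the condition.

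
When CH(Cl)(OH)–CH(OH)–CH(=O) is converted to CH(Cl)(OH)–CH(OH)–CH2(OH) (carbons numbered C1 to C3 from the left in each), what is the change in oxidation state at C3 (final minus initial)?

Before: C3 has 1 bond to C, 1 bond to H, 2 bonds to O → oxidation state +1.
After: C3 has 1 bond to C, 2 bonds to H, 1 bond to O → oxidation state -1.
Δ = -1 − (+1) = -2, so this is a reduction at C3.

-2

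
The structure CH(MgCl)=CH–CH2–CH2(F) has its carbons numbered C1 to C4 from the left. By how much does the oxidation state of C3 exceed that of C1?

0

C3: 2C, 2H → 0 − 2 = -2
C1: 2C, 1H, 1Mg → 0 − 1 − 1 = -2
Difference: -2 − (-2) = 0.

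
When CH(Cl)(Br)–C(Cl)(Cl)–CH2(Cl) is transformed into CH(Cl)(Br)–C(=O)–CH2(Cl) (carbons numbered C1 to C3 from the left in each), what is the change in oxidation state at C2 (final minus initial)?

Before: C2 has 2 bonds to C, 2 bonds to Cl → oxidation state +2.
After: C2 has 2 bonds to C, 2 bonds to O → oxidation state +2.
Δ = +2 − (+2) = 0, so no net redox change at C2.

0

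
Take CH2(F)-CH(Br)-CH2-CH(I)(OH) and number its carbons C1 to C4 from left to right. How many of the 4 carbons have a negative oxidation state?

2

Tallying each carbon's bonds:
C1: 1C, 2H, 1F → 0 − 2 + 1 = -1
C2: 2C, 1H, 1Br → 0 − 1 + 1 = 0
C3: 2C, 2H → 0 − 2 = -2
C4: 1C, 1H, 1O, 1I → 0 − 1 + 1 + 1 = +1
2 carbons (C1, C3) meet the condition.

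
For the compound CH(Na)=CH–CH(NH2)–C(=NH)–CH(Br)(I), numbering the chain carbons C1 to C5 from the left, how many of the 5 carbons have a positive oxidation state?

2

Tallying each carbon's bonds:
C1: 2C, 1H, 1Na → 0 − 1 − 1 = -2
C2: 3C, 1H → 0 − 1 = -1
C3: 2C, 1H, 1N → 0 − 1 + 1 = 0
C4: 2C, 2N → 0 + 2 = +2
C5: 1C, 1H, 1Br, 1I → 0 − 1 + 1 + 1 = +1
2 carbons (C4, C5) meet the condition.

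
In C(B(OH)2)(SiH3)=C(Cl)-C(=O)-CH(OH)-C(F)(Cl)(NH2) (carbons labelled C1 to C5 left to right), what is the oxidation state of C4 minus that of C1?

+2

C4: 2C, 1H, 1O → 0 − 1 + 1 = 0
C1: 2C, 1B, 1Si → 0 − 1 − 1 = -2
Difference: 0 − (-2) = +2.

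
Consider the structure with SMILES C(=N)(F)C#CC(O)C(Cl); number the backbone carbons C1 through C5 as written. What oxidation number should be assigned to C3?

0

Assign +1 per bond to O/N/halogen, −1 per bond to H or an electropositive element, and 0 per bond to carbon.
C3 has a triple bond to C (3×0 = 0), one bond to C (0).
Oxidation state = 0 + 0 = 0.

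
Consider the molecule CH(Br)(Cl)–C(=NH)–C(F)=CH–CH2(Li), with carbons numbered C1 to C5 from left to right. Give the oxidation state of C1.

+1

C1 has one bond to C (0), one bond to H (-1), one bond to Br (+1), one bond to Cl (+1).
Oxidation state = 0 − 1 + 1 + 1 = +1.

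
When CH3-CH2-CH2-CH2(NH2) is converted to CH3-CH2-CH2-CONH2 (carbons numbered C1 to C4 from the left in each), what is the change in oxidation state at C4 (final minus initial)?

Before: C4 has 1 bond to C, 2 bonds to H, 1 bond to N → oxidation state -1.
After: C4 has 1 bond to C, 2 bonds to O, 1 bond to N → oxidation state +3.
Δ = +3 − (-1) = +4, so this is an oxidation at C4.

+4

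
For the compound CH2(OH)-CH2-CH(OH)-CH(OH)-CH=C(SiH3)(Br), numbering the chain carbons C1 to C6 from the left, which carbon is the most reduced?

Assign +1 per bond to O/N/halogen, −1 per bond to H or an electropositive element, and 0 per bond to carbon. Tallying each carbon:
C1: 1C, 2H, 1O → 0 − 2 + 1 = -1
C2: 2C, 2H → 0 − 2 = -2
C3: 2C, 1H, 1O → 0 − 1 + 1 = 0
C4: 2C, 1H, 1O → 0 − 1 + 1 = 0
C5: 3C, 1H → 0 − 1 = -1
C6: 2C, 1Br, 1Si → 0 + 1 − 1 = 0
The most reduced carbon is C2 at -2.

C2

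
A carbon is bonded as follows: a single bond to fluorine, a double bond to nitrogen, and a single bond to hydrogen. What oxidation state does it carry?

The carbon has a double bond to N (2×+1 = +2), one bond to H (-1), one bond to F (+1).
Oxidation state = +2 − 1 + 1 = +2.

+2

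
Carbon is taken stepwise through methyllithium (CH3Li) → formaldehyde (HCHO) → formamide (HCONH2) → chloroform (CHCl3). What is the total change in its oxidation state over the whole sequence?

Carbon oxidation states along the series — methyllithium: -4, formaldehyde: 0, formamide: +2, chloroform: +2.
Net change = +2 − (-4) = +6.

+6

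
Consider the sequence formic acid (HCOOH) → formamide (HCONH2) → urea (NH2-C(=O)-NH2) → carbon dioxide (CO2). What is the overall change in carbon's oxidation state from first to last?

Carbon oxidation states along the series — formic acid: +2, formamide: +2, urea: +4, carbon dioxide: +4.
Net change = +4 − (+2) = +2.

+2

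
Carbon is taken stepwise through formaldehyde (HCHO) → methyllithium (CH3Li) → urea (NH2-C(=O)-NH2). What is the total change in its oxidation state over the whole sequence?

+4

Carbon oxidation states along the series — formaldehyde: 0, methyllithium: -4, urea: +4.
Net change = +4 − (0) = +4.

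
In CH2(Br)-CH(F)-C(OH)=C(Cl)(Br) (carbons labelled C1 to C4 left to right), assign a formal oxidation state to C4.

C4 has a double bond to C (2×0 = 0), one bond to Cl (+1), one bond to Br (+1).
Oxidation state = 0 + 1 + 1 = +2.

+2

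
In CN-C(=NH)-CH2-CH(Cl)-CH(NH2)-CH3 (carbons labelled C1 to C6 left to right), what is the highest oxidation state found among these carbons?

+3

Tallying each carbon's bonds:
C1: 1C, 3N → 0 + 3 = +3
C2: 2C, 2N → 0 + 2 = +2
C3: 2C, 2H → 0 − 2 = -2
C4: 2C, 1H, 1Cl → 0 − 1 + 1 = 0
C5: 2C, 1H, 1N → 0 − 1 + 1 = 0
C6: 1C, 3H → 0 − 3 = -3
The highest value is +3.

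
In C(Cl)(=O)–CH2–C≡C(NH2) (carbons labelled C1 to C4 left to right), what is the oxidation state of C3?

0

C3 has one bond to C (0), a triple bond to C (3×0 = 0).
Oxidation state = 0 + 0 = 0.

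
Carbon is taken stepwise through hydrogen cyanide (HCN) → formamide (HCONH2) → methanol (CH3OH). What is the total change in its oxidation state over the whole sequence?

Carbon oxidation states along the series — hydrogen cyanide: +2, formamide: +2, methanol: -2.
Net change = -2 − (+2) = -4.

-4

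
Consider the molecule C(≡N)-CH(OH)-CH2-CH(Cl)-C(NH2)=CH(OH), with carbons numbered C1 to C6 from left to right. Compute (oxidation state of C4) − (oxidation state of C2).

C4: 2C, 1H, 1Cl → 0 − 1 + 1 = 0
C2: 2C, 1H, 1O → 0 − 1 + 1 = 0
Difference: 0 − (0) = 0.

0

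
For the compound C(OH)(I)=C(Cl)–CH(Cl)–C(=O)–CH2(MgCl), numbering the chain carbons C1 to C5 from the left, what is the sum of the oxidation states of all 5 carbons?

Tallying each carbon's bonds:
C1: 2C, 1O, 1I → 0 + 1 + 1 = +2
C2: 3C, 1Cl → 0 + 1 = +1
C3: 2C, 1H, 1Cl → 0 − 1 + 1 = 0
C4: 2C, 2O → 0 + 2 = +2
C5: 1C, 2H, 1Mg → 0 − 2 − 1 = -3
Sum = +2 + 1 + 0 + 2 − 3 = +2.

+2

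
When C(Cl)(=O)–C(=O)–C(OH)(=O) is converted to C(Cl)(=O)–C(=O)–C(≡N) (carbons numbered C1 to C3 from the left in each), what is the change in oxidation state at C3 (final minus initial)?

0

Before: C3 has 1 bond to C, 3 bonds to O → oxidation state +3.
After: C3 has 1 bond to C, 3 bonds to N → oxidation state +3.
Δ = +3 − (+3) = 0, so no net redox change at C3.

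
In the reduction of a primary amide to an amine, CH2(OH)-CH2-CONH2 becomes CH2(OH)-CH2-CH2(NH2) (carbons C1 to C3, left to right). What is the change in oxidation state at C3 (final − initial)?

-4

Before: C3 has 1 bond to C, 2 bonds to O, 1 bond to N → oxidation state +3.
After: C3 has 1 bond to C, 2 bonds to H, 1 bond to N → oxidation state -1.
Δ = -1 − (+3) = -4, so this is a reduction at C3.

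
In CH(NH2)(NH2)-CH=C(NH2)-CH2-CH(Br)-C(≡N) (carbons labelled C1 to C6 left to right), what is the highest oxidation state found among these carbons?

+3

Tallying each carbon's bonds:
C1: 1C, 1H, 2N → 0 − 1 + 2 = +1
C2: 3C, 1H → 0 − 1 = -1
C3: 3C, 1N → 0 + 1 = +1
C4: 2C, 2H → 0 − 2 = -2
C5: 2C, 1H, 1Br → 0 − 1 + 1 = 0
C6: 1C, 3N → 0 + 3 = +3
The highest value is +3.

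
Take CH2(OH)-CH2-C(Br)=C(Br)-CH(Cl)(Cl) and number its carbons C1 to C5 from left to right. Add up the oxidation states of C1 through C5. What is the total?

0

Count +1 for every bond to an atom more electronegative than carbon and −1 for every bond to one less electronegative; C–C bonds are 0. Tallying each carbon:
C1: 1C, 2H, 1O → 0 − 2 + 1 = -1
C2: 2C, 2H → 0 − 2 = -2
C3: 3C, 1Br → 0 + 1 = +1
C4: 3C, 1Br → 0 + 1 = +1
C5: 1C, 1H, 2Cl → 0 − 1 + 2 = +1
Sum = -1 − 2 + 1 + 1 + 1 = 0.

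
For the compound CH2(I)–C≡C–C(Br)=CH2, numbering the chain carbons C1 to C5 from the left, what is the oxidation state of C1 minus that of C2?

-1

C1: 1C, 2H, 1I → 0 − 2 + 1 = -1
C2: 4C → 0 = 0
Difference: -1 − (0) = -1.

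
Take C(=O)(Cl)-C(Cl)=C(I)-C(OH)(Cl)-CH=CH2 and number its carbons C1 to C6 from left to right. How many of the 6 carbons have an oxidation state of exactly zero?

Tallying each carbon's bonds:
C1: 1C, 2O, 1Cl → 0 + 2 + 1 = +3
C2: 3C, 1Cl → 0 + 1 = +1
C3: 3C, 1I → 0 + 1 = +1
C4: 2C, 1O, 1Cl → 0 + 1 + 1 = +2
C5: 3C, 1H → 0 − 1 = -1
C6: 2C, 2H → 0 − 2 = -2
0 carbons meet the condition.

0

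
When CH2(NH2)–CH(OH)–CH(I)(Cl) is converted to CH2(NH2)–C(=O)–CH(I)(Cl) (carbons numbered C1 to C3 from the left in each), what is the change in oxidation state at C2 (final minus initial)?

+2

Before: C2 has 2 bonds to C, 1 bond to H, 1 bond to O → oxidation state 0.
After: C2 has 2 bonds to C, 2 bonds to O → oxidation state +2.
Δ = +2 − (0) = +2, so this is an oxidation at C2.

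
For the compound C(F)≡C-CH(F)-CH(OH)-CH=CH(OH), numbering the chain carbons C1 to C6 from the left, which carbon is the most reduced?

Tallying each carbon's bonds:
C1: 3C, 1F → 0 + 1 = +1
C2: 4C → 0 = 0
C3: 2C, 1H, 1F → 0 − 1 + 1 = 0
C4: 2C, 1H, 1O → 0 − 1 + 1 = 0
C5: 3C, 1H → 0 − 1 = -1
C6: 2C, 1H, 1O → 0 − 1 + 1 = 0
The most reduced carbon is C5 at -1.

C5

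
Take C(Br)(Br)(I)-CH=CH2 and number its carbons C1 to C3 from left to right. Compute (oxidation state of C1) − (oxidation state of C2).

+4

C1: 1C, 2Br, 1I → 0 + 2 + 1 = +3
C2: 3C, 1H → 0 − 1 = -1
Difference: +3 − (-1) = +4.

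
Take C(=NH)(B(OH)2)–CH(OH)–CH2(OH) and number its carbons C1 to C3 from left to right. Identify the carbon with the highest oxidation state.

C1

Tallying each carbon's bonds:
C1: 1C, 2N, 1B → 0 + 2 − 1 = +1
C2: 2C, 1H, 1O → 0 − 1 + 1 = 0
C3: 1C, 2H, 1O → 0 − 2 + 1 = -1
The most oxidised carbon is C1 at +1.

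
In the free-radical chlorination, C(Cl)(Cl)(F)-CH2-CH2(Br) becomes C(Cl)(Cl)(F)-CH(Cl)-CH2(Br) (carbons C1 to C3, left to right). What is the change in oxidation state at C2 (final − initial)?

Before: C2 has 2 bonds to C, 2 bonds to H → oxidation state -2.
After: C2 has 2 bonds to C, 1 bond to H, 1 bond to Cl → oxidation state 0.
Δ = 0 − (-2) = +2, so this is an oxidation at C2.

+2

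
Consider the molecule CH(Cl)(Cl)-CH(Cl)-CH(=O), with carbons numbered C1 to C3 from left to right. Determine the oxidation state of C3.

+1

Each bond to a more electronegative atom (O, N, halogen) counts +1, each bond to a less electronegative atom (H, metal, B, Si) counts −1, and each C–C bond counts 0.
C3 has one bond to C (0), a double bond to O (2×+1 = +2), one bond to H (-1).
Oxidation state = 0 + 2 − 1 = +1.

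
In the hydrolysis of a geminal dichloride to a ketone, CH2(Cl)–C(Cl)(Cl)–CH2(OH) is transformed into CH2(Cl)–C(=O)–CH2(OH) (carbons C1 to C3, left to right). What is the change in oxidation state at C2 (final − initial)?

0

Before: C2 has 2 bonds to C, 2 bonds to Cl → oxidation state +2.
After: C2 has 2 bonds to C, 2 bonds to O → oxidation state +2.
Δ = +2 − (+2) = 0, so no net redox change at C2.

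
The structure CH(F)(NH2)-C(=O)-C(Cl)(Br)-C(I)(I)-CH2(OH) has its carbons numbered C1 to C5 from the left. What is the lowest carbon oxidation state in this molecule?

-1

Tallying each carbon's bonds:
C1: 1C, 1H, 1N, 1F → 0 − 1 + 1 + 1 = +1
C2: 2C, 2O → 0 + 2 = +2
C3: 2C, 1Cl, 1Br → 0 + 1 + 1 = +2
C4: 2C, 2I → 0 + 2 = +2
C5: 1C, 2H, 1O → 0 − 2 + 1 = -1
The lowest value is -1.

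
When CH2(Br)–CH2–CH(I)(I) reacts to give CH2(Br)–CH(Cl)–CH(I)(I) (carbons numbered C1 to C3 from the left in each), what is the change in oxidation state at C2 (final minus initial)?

Before: C2 has 2 bonds to C, 2 bonds to H → oxidation state -2.
After: C2 has 2 bonds to C, 1 bond to H, 1 bond to Cl → oxidation state 0.
Δ = 0 − (-2) = +2, so this is an oxidation at C2.

+2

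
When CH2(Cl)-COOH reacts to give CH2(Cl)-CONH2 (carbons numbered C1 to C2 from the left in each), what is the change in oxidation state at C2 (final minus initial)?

Before: C2 has 1 bond to C, 3 bonds to O → oxidation state +3.
After: C2 has 1 bond to C, 2 bonds to O, 1 bond to N → oxidation state +3.
Δ = +3 − (+3) = 0, so no net redox change at C2.

0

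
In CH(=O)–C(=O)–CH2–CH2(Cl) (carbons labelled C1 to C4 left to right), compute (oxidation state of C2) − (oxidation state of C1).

+1

C2: 2C, 2O → 0 + 2 = +2
C1: 1C, 1H, 2O → 0 − 1 + 2 = +1
Difference: +2 − (+1) = +1.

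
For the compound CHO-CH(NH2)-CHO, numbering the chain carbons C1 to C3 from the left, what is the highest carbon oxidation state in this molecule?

+1

Assign +1 per bond to O/N/halogen, −1 per bond to H or an electropositive element, and 0 per bond to carbon. Tallying each carbon:
C1: 1C, 1H, 2O → 0 − 1 + 2 = +1
C2: 2C, 1H, 1N → 0 − 1 + 1 = 0
C3: 1C, 1H, 2O → 0 − 1 + 2 = +1
The highest value is +1.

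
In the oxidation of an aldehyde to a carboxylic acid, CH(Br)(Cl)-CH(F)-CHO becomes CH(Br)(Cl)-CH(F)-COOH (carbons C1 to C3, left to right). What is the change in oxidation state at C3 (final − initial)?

+2

Before: C3 has 1 bond to C, 1 bond to H, 2 bonds to O → oxidation state +1.
After: C3 has 1 bond to C, 3 bonds to O → oxidation state +3.
Δ = +3 − (+1) = +2, so this is an oxidation at C3.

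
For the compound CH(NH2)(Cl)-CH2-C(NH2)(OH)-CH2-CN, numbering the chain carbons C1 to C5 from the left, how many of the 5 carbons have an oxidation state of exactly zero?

0

Tallying each carbon's bonds:
C1: 1C, 1H, 1N, 1Cl → 0 − 1 + 1 + 1 = +1
C2: 2C, 2H → 0 − 2 = -2
C3: 2C, 1O, 1N → 0 + 1 + 1 = +2
C4: 2C, 2H → 0 − 2 = -2
C5: 1C, 3N → 0 + 3 = +3
0 carbons meet the condition.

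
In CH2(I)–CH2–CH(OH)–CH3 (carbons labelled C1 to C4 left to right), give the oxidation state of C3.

Count +1 for every bond to an atom more electronegative than carbon and −1 for every bond to one less electronegative; C–C bonds are 0.
C3 has one bond to C (0), one bond to C (0), one bond to H (-1), one bond to O (+1).
Oxidation state = 0 + 0 − 1 + 1 = 0.

0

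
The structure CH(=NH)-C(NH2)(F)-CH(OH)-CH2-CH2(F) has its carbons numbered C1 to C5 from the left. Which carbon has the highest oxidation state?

C2

Tallying each carbon's bonds:
C1: 1C, 1H, 2N → 0 − 1 + 2 = +1
C2: 2C, 1N, 1F → 0 + 1 + 1 = +2
C3: 2C, 1H, 1O → 0 − 1 + 1 = 0
C4: 2C, 2H → 0 − 2 = -2
C5: 1C, 2H, 1F → 0 − 2 + 1 = -1
The most oxidised carbon is C2 at +2.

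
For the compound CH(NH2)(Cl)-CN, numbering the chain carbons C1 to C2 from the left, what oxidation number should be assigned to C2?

+3

C2 has one bond to C (0), a triple bond to N (3×+1 = +3).
Oxidation state = 0 + 3 = +3.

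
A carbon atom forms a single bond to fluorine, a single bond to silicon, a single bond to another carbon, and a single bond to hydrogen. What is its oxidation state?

-1

Bonds to more-electronegative neighbours contribute +1 each, bonds to H or metals contribute −1 each, and C–C bonds contribute 0.
The carbon has one bond to C (0), one bond to Si (-1), one bond to F (+1), one bond to H (-1).
Oxidation state = 0 − 1 + 1 − 1 = -1.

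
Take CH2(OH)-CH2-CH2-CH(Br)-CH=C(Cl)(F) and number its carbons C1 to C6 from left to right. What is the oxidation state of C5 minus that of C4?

C5: 3C, 1H → 0 − 1 = -1
C4: 2C, 1H, 1Br → 0 − 1 + 1 = 0
Difference: -1 − (0) = -1.

-1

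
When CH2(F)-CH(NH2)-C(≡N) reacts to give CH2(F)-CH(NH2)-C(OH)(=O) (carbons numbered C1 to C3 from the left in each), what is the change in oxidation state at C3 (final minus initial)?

Before: C3 has 1 bond to C, 3 bonds to N → oxidation state +3.
After: C3 has 1 bond to C, 3 bonds to O → oxidation state +3.
Δ = +3 − (+3) = 0, so no net redox change at C3.

0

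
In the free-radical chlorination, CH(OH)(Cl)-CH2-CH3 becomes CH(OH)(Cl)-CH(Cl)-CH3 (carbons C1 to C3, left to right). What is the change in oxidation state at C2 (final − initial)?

+2

Before: C2 has 2 bonds to C, 2 bonds to H → oxidation state -2.
After: C2 has 2 bonds to C, 1 bond to H, 1 bond to Cl → oxidation state 0.
Δ = 0 − (-2) = +2, so this is an oxidation at C2.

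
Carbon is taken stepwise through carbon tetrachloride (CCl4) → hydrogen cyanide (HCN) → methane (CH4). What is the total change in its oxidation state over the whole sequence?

Carbon oxidation states along the series — carbon tetrachloride: +4, hydrogen cyanide: +2, methane: -4.
Net change = -4 − (+4) = -8.

-8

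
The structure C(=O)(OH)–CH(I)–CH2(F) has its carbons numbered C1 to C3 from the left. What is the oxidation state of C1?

+3

Each bond to a more electronegative atom (O, N, halogen) counts +1, each bond to a less electronegative atom (H, metal, B, Si) counts −1, and each C–C bond counts 0.
C1 has one bond to C (0), a double bond to O (2×+1 = +2), one bond to O (+1).
Oxidation state = 0 + 2 + 1 = +3.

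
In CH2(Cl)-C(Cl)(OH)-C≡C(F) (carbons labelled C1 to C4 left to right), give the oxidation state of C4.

C4 has a triple bond to C (3×0 = 0), one bond to F (+1).
Oxidation state = 0 + 1 = +1.

+1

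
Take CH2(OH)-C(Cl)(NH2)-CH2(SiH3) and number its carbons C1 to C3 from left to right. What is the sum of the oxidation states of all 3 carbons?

-2

Assign +1 per bond to O/N/halogen, −1 per bond to H or an electropositive element, and 0 per bond to carbon. Tallying each carbon:
C1: 1C, 2H, 1O → 0 − 2 + 1 = -1
C2: 2C, 1N, 1Cl → 0 + 1 + 1 = +2
C3: 1C, 2H, 1Si → 0 − 2 − 1 = -3
Sum = -1 + 2 − 3 = -2.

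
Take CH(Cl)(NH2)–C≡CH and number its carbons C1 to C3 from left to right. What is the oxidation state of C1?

C1 has one bond to C (0), one bond to H (-1), one bond to Cl (+1), one bond to N (+1).
Oxidation state = 0 − 1 + 1 + 1 = +1.

+1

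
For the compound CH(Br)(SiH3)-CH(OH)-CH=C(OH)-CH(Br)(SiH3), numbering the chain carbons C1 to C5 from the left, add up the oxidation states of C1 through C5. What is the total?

-2

Tallying each carbon's bonds:
C1: 1C, 1H, 1Br, 1Si → 0 − 1 + 1 − 1 = -1
C2: 2C, 1H, 1O → 0 − 1 + 1 = 0
C3: 3C, 1H → 0 − 1 = -1
C4: 3C, 1O → 0 + 1 = +1
C5: 1C, 1H, 1Br, 1Si → 0 − 1 + 1 − 1 = -1
Sum = -1 + 0 − 1 + 1 − 1 = -2.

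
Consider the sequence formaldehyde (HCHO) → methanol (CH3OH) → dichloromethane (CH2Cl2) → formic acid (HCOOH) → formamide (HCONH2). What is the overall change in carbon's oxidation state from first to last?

+2

Carbon oxidation states along the series — formaldehyde: 0, methanol: -2, dichloromethane: 0, formic acid: +2, formamide: +2.
Net change = +2 − (0) = +2.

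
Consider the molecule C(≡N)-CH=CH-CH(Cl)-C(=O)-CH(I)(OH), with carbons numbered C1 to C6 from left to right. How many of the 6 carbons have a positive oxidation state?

3

Tallying each carbon's bonds:
C1: 1C, 3N → 0 + 3 = +3
C2: 3C, 1H → 0 − 1 = -1
C3: 3C, 1H → 0 − 1 = -1
C4: 2C, 1H, 1Cl → 0 − 1 + 1 = 0
C5: 2C, 2O → 0 + 2 = +2
C6: 1C, 1H, 1O, 1I → 0 − 1 + 1 + 1 = +1
3 carbons (C1, C5, C6) meet the condition.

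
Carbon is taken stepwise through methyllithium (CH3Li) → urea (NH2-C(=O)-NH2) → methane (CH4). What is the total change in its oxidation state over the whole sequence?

Carbon oxidation states along the series — methyllithium: -4, urea: +4, methane: -4.
Net change = -4 − (-4) = 0.

0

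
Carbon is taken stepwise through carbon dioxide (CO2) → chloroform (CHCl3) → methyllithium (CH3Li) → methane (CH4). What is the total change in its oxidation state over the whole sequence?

-8

Carbon oxidation states along the series — carbon dioxide: +4, chloroform: +2, methyllithium: -4, methane: -4.
Net change = -4 − (+4) = -8.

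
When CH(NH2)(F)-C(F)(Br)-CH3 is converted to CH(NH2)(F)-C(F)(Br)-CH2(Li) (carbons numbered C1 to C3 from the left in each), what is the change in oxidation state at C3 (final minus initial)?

0

Before: C3 has 1 bond to C, 3 bonds to H → oxidation state -3.
After: C3 has 1 bond to C, 2 bonds to H, 1 bond to Li → oxidation state -3.
Δ = -3 − (-3) = 0, so no net redox change at C3.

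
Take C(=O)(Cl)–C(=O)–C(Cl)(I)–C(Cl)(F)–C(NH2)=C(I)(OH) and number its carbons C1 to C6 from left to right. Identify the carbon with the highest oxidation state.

C1

Tallying each carbon's bonds:
C1: 1C, 2O, 1Cl → 0 + 2 + 1 = +3
C2: 2C, 2O → 0 + 2 = +2
C3: 2C, 1Cl, 1I → 0 + 1 + 1 = +2
C4: 2C, 1F, 1Cl → 0 + 1 + 1 = +2
C5: 3C, 1N → 0 + 1 = +1
C6: 2C, 1O, 1I → 0 + 1 + 1 = +2
The most oxidised carbon is C1 at +3.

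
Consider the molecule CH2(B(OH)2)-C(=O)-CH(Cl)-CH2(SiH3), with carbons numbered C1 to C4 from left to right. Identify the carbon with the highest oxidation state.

C2

Tallying each carbon's bonds:
C1: 1C, 2H, 1B → 0 − 2 − 1 = -3
C2: 2C, 2O → 0 + 2 = +2
C3: 2C, 1H, 1Cl → 0 − 1 + 1 = 0
C4: 1C, 2H, 1Si → 0 − 2 − 1 = -3
The most oxidised carbon is C2 at +2.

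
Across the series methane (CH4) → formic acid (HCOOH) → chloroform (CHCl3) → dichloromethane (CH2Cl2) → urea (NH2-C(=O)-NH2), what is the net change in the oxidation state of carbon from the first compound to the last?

+8

Carbon oxidation states along the series — methane: -4, formic acid: +2, chloroform: +2, dichloromethane: 0, urea: +4.
Net change = +4 − (-4) = +8.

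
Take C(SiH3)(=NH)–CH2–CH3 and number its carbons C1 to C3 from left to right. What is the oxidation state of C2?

-2

Assign +1 per bond to O/N/halogen, −1 per bond to H or an electropositive element, and 0 per bond to carbon.
C2 has one bond to C (0), one bond to C (0), one bond to H (-1), one bond to H (-1).
Oxidation state = 0 + 0 − 1 − 1 = -2.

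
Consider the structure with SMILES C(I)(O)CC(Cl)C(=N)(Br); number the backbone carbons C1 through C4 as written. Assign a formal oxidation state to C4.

+3

Each bond to a more electronegative atom (O, N, halogen) counts +1, each bond to a less electronegative atom (H, metal, B, Si) counts −1, and each C–C bond counts 0.
C4 has one bond to C (0), a double bond to N (2×+1 = +2), one bond to Br (+1).
Oxidation state = 0 + 2 + 1 = +3.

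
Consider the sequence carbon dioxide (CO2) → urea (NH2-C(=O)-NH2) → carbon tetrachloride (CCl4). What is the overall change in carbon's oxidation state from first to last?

0

Carbon oxidation states along the series — carbon dioxide: +4, urea: +4, carbon tetrachloride: +4.
Net change = +4 − (+4) = 0.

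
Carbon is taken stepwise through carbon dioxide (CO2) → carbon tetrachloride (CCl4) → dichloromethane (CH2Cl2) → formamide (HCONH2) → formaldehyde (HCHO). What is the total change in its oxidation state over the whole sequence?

Carbon oxidation states along the series — carbon dioxide: +4, carbon tetrachloride: +4, dichloromethane: 0, formamide: +2, formaldehyde: 0.
Net change = 0 − (+4) = -4.

-4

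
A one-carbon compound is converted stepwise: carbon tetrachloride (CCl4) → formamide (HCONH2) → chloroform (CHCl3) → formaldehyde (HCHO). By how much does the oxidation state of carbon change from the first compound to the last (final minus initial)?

Carbon oxidation states along the series — carbon tetrachloride: +4, formamide: +2, chloroform: +2, formaldehyde: 0.
Net change = 0 − (+4) = -4.

-4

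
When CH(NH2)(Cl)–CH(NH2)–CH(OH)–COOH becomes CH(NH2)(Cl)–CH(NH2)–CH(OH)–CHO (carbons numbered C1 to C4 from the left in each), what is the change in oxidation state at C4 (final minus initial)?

-2

Before: C4 has 1 bond to C, 3 bonds to O → oxidation state +3.
After: C4 has 1 bond to C, 1 bond to H, 2 bonds to O → oxidation state +1.
Δ = +1 − (+3) = -2, so this is a reduction at C4.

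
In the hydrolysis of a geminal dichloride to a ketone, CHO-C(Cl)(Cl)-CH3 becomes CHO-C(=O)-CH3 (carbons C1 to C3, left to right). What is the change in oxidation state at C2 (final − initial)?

0

Before: C2 has 2 bonds to C, 2 bonds to Cl → oxidation state +2.
After: C2 has 2 bonds to C, 2 bonds to O → oxidation state +2.
Δ = +2 − (+2) = 0, so no net redox change at C2.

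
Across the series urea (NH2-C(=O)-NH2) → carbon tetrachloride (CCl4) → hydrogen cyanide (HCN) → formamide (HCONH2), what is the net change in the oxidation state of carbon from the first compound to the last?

-2

Carbon oxidation states along the series — urea: +4, carbon tetrachloride: +4, hydrogen cyanide: +2, formamide: +2.
Net change = +2 − (+4) = -2.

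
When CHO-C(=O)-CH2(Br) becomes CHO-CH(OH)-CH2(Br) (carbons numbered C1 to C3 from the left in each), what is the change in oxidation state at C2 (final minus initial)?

-2

Before: C2 has 2 bonds to C, 2 bonds to O → oxidation state +2.
After: C2 has 2 bonds to C, 1 bond to H, 1 bond to O → oxidation state 0.
Δ = 0 − (+2) = -2, so this is a reduction at C2.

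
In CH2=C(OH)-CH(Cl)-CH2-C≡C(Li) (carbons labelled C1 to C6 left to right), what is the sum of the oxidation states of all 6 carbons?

-4

Count +1 for every bond to an atom more electronegative than carbon and −1 for every bond to one less electronegative; C–C bonds are 0. Tallying each carbon:
C1: 2C, 2H → 0 − 2 = -2
C2: 3C, 1O → 0 + 1 = +1
C3: 2C, 1H, 1Cl → 0 − 1 + 1 = 0
C4: 2C, 2H → 0 − 2 = -2
C5: 4C → 0 = 0
C6: 3C, 1Li → 0 − 1 = -1
Sum = -2 + 1 + 0 − 2 + 0 − 1 = -4.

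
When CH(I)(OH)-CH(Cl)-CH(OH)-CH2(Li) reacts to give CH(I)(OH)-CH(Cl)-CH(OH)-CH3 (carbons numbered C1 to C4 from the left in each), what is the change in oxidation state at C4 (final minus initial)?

Before: C4 has 1 bond to C, 2 bonds to H, 1 bond to Li → oxidation state -3.
After: C4 has 1 bond to C, 3 bonds to H → oxidation state -3.
Δ = -3 − (-3) = 0, so no net redox change at C4.

0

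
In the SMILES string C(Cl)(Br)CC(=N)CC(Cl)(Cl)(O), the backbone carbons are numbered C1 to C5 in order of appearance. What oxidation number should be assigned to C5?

C5 has one bond to C (0), one bond to Cl (+1), one bond to Cl (+1), one bond to O (+1).
Oxidation state = 0 + 1 + 1 + 1 = +3.

+3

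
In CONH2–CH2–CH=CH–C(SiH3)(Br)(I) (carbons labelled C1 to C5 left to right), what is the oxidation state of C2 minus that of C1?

-5

C2: 2C, 2H → 0 − 2 = -2
C1: 1C, 2O, 1N → 0 + 2 + 1 = +3
Difference: -2 − (+3) = -5.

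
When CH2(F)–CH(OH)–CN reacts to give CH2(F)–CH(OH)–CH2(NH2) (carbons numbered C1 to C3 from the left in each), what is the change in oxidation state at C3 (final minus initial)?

-4

Before: C3 has 1 bond to C, 3 bonds to N → oxidation state +3.
After: C3 has 1 bond to C, 2 bonds to H, 1 bond to N → oxidation state -1.
Δ = -1 − (+3) = -4, so this is a reduction at C3.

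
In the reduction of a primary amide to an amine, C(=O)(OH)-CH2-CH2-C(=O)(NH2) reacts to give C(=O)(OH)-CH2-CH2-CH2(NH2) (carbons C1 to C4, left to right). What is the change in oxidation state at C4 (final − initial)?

-4

Before: C4 has 1 bond to C, 2 bonds to O, 1 bond to N → oxidation state +3.
After: C4 has 1 bond to C, 2 bonds to H, 1 bond to N → oxidation state -1.
Δ = -1 − (+3) = -4, so this is a reduction at C4.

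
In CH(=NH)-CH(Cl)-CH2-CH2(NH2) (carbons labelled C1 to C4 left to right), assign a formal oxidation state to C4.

C4 has one bond to C (0), one bond to N (+1), one bond to H (-1), one bond to H (-1).
Oxidation state = 0 + 1 − 1 − 1 = -1.

-1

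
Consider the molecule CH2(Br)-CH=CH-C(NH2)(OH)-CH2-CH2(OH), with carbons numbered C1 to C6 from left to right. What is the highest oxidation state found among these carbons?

Tallying each carbon's bonds:
C1: 1C, 2H, 1Br → 0 − 2 + 1 = -1
C2: 3C, 1H → 0 − 1 = -1
C3: 3C, 1H → 0 − 1 = -1
C4: 2C, 1O, 1N → 0 + 1 + 1 = +2
C5: 2C, 2H → 0 − 2 = -2
C6: 1C, 2H, 1O → 0 − 2 + 1 = -1
The highest value is +2.

+2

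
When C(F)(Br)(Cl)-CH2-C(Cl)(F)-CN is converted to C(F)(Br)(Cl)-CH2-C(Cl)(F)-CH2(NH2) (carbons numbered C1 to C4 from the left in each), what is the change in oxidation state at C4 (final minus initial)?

-4

Before: C4 has 1 bond to C, 3 bonds to N → oxidation state +3.
After: C4 has 1 bond to C, 2 bonds to H, 1 bond to N → oxidation state -1.
Δ = -1 − (+3) = -4, so this is a reduction at C4.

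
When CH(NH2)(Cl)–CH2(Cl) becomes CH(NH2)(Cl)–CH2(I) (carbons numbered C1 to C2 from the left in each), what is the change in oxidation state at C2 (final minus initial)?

Before: C2 has 1 bond to C, 2 bonds to H, 1 bond to Cl → oxidation state -1.
After: C2 has 1 bond to C, 2 bonds to H, 1 bond to I → oxidation state -1.
Δ = -1 − (-1) = 0, so no net redox change at C2.

0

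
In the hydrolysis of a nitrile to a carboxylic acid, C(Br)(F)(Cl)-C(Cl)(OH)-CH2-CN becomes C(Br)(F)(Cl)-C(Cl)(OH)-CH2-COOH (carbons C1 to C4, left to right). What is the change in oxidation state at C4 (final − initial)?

0

Before: C4 has 1 bond to C, 3 bonds to N → oxidation state +3.
After: C4 has 1 bond to C, 3 bonds to O → oxidation state +3.
Δ = +3 − (+3) = 0, so no net redox change at C4.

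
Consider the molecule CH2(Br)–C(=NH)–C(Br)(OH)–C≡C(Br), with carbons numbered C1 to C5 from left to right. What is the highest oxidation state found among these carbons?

Tallying each carbon's bonds:
C1: 1C, 2H, 1Br → 0 − 2 + 1 = -1
C2: 2C, 2N → 0 + 2 = +2
C3: 2C, 1O, 1Br → 0 + 1 + 1 = +2
C4: 4C → 0 = 0
C5: 3C, 1Br → 0 + 1 = +1
The highest value is +2.

+2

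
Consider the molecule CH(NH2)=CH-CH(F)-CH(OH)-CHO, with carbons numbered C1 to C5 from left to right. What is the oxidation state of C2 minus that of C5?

-2

C2: 3C, 1H → 0 − 1 = -1
C5: 1C, 1H, 2O → 0 − 1 + 2 = +1
Difference: -1 − (+1) = -2.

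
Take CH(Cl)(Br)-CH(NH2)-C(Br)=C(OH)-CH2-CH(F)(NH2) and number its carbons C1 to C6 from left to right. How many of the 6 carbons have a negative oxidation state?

Tallying each carbon's bonds:
C1: 1C, 1H, 1Cl, 1Br → 0 − 1 + 1 + 1 = +1
C2: 2C, 1H, 1N → 0 − 1 + 1 = 0
C3: 3C, 1Br → 0 + 1 = +1
C4: 3C, 1O → 0 + 1 = +1
C5: 2C, 2H → 0 − 2 = -2
C6: 1C, 1H, 1N, 1F → 0 − 1 + 1 + 1 = +1
1 carbon (C5) meets the condition.

1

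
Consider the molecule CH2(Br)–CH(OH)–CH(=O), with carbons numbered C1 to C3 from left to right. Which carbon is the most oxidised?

Each bond to a more electronegative atom (O, N, halogen) counts +1, each bond to a less electronegative atom (H, metal, B, Si) counts −1, and each C–C bond counts 0. Tallying each carbon:
C1: 1C, 2H, 1Br → 0 − 2 + 1 = -1
C2: 2C, 1H, 1O → 0 − 1 + 1 = 0
C3: 1C, 1H, 2O → 0 − 1 + 2 = +1
The most oxidised carbon is C3 at +1.

C3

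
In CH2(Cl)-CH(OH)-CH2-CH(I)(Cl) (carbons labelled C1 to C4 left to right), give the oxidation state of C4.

C4 has one bond to C (0), one bond to I (+1), one bond to Cl (+1), one bond to H (-1).
Oxidation state = 0 + 1 + 1 − 1 = +1.

+1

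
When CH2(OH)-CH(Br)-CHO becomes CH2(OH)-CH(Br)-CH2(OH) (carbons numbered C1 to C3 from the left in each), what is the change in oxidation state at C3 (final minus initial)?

-2

Before: C3 has 1 bond to C, 1 bond to H, 2 bonds to O → oxidation state +1.
After: C3 has 1 bond to C, 2 bonds to H, 1 bond to O → oxidation state -1.
Δ = -1 − (+1) = -2, so this is a reduction at C3.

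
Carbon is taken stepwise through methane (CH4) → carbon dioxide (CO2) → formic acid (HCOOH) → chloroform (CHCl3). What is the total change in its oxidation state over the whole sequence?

+6

Carbon oxidation states along the series — methane: -4, carbon dioxide: +4, formic acid: +2, chloroform: +2.
Net change = +2 − (-4) = +6.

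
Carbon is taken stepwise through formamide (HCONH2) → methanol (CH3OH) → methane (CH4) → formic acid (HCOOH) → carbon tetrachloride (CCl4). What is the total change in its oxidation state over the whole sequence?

Carbon oxidation states along the series — formamide: +2, methanol: -2, methane: -4, formic acid: +2, carbon tetrachloride: +4.
Net change = +4 − (+2) = +2.

+2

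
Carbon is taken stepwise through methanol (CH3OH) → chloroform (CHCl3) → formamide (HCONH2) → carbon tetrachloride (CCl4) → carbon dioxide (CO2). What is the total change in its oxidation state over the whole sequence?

+6

Carbon oxidation states along the series — methanol: -2, chloroform: +2, formamide: +2, carbon tetrachloride: +4, carbon dioxide: +4.
Net change = +4 − (-2) = +6.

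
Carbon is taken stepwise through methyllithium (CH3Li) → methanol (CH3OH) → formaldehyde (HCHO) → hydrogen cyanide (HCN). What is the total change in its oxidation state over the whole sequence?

Carbon oxidation states along the series — methyllithium: -4, methanol: -2, formaldehyde: 0, hydrogen cyanide: +2.
Net change = +2 − (-4) = +6.

+6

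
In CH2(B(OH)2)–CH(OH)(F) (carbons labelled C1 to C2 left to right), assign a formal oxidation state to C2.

Assign +1 per bond to O/N/halogen, −1 per bond to H or an electropositive element, and 0 per bond to carbon.
C2 has one bond to C (0), one bond to O (+1), one bond to F (+1), one bond to H (-1).
Oxidation state = 0 + 1 + 1 − 1 = +1.

+1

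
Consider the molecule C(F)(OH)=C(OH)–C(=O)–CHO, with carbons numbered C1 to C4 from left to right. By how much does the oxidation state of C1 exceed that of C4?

C1: 2C, 1O, 1F → 0 + 1 + 1 = +2
C4: 1C, 1H, 2O → 0 − 1 + 2 = +1
Difference: +2 − (+1) = +1.

+1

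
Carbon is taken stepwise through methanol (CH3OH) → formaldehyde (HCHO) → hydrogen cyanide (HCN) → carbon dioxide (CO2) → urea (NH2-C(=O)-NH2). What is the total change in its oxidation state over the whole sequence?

+6

Carbon oxidation states along the series — methanol: -2, formaldehyde: 0, hydrogen cyanide: +2, carbon dioxide: +4, urea: +4.
Net change = +4 − (-2) = +6.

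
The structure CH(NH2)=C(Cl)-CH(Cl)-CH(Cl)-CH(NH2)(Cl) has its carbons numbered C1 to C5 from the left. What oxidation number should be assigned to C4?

C4 has one bond to C (0), one bond to C (0), one bond to H (-1), one bond to Cl (+1).
Oxidation state = 0 + 0 − 1 + 1 = 0.

0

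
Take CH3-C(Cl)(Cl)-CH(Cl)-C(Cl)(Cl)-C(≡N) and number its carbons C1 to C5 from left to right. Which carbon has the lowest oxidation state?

Each bond to a more electronegative atom (O, N, halogen) counts +1, each bond to a less electronegative atom (H, metal, B, Si) counts −1, and each C–C bond counts 0. Tallying each carbon:
C1: 1C, 3H → 0 − 3 = -3
C2: 2C, 2Cl → 0 + 2 = +2
C3: 2C, 1H, 1Cl → 0 − 1 + 1 = 0
C4: 2C, 2Cl → 0 + 2 = +2
C5: 1C, 3N → 0 + 3 = +3
The most reduced carbon is C1 at -3.

C1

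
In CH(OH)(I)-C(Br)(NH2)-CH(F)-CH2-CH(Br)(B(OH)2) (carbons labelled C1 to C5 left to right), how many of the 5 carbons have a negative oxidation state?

Count +1 for every bond to an atom more electronegative than carbon and −1 for every bond to one less electronegative; C–C bonds are 0. Tallying each carbon:
C1: 1C, 1H, 1O, 1I → 0 − 1 + 1 + 1 = +1
C2: 2C, 1N, 1Br → 0 + 1 + 1 = +2
C3: 2C, 1H, 1F → 0 − 1 + 1 = 0
C4: 2C, 2H → 0 − 2 = -2
C5: 1C, 1H, 1Br, 1B → 0 − 1 + 1 − 1 = -1
2 carbons (C4, C5) meet the condition.

2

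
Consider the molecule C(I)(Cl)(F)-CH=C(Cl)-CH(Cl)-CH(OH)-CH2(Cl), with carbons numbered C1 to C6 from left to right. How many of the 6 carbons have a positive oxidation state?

Tallying each carbon's bonds:
C1: 1C, 1F, 1Cl, 1I → 0 + 1 + 1 + 1 = +3
C2: 3C, 1H → 0 − 1 = -1
C3: 3C, 1Cl → 0 + 1 = +1
C4: 2C, 1H, 1Cl → 0 − 1 + 1 = 0
C5: 2C, 1H, 1O → 0 − 1 + 1 = 0
C6: 1C, 2H, 1Cl → 0 − 2 + 1 = -1
2 carbons (C1, C3) meet the condition.

2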